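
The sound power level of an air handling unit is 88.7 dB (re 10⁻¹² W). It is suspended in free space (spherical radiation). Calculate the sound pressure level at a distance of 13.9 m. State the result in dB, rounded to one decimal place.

54.8 dB

The power spreads over a sphere of area 4π·r², so L_p = L_w − 10·log₁₀(4π·r²).
4π·r² = 2428 m², 10·log₁₀ of that is 33.852 dB.
L_p = 88.7 − 33.852 = 54.85 dB.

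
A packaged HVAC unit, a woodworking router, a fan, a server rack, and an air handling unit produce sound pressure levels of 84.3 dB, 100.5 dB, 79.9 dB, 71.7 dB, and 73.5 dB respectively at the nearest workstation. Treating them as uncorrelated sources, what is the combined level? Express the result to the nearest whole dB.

101 dB

For uncorrelated sources the intensities add, so convert each level to linear form, sum, and take 10·log₁₀ of the total.
Σ 10^(L/10) = 10^(84.3/10) + 10^(100.5/10) + 10^(79.9/10) + 10^(71.7/10) + 10^(73.5/10) = 1.162e+10.
L_total = 10·log₁₀(1.162e+10) = 100.65 dB.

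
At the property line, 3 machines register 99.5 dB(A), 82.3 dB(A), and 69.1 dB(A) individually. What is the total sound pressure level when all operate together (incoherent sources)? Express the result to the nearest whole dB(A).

For uncorrelated sources the intensities add, so convert each level to linear form, sum, and take 10·log₁₀ of the total.
Σ 10^(L/10) = 10^(99.5/10) + 10^(82.3/10) + 10^(69.1/10) = 9.090e+09.
L_total = 10·log₁₀(9.090e+09) = 99.59 dB(A).

100 dB(A)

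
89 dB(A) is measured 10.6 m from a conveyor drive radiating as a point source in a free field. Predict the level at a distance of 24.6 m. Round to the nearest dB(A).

Spherical spreading from a point source gives a 20·log₁₀(r₂/r₁) drop.
L₂ = 89 − 20·log₁₀(24.6/10.6) = 89 − 7.313 = 81.69 dB(A).

82 dB(A)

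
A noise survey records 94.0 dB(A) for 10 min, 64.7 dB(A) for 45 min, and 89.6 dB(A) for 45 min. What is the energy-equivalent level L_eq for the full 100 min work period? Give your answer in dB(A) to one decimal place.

Weight each interval's intensity by its duration and average over T = 100 min:
Σ tᵢ·10^(Lᵢ/10) = 10·10^(94.0/10) + 45·10^(64.7/10) + 45·10^(89.6/10) = 6.629e+10.
L_eq = 10·log₁₀(6.629e+10/100) = 88.21 dB(A).

88.2 dB(A)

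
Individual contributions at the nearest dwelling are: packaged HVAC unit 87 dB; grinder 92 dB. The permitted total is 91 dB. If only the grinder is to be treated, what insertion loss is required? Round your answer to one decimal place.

Everything except the grinder sums to 10^(87/10) = 5.012e+08 in linear terms, 87.00 dB.
To meet 91 dB overall, the treated grinder may contribute at most 10^(91/10) − 5.012e+08 = 7.577e+08, i.e. 88.80 dB.
So the grinder must be reduced from 92 to 88.80 dB: IL = 3.20 dB.

3.2 dB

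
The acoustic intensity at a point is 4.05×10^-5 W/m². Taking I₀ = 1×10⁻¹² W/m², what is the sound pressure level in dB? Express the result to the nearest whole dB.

76 dB

L = 10·log₁₀(I/I₀) = 10·log₁₀(4.05×10^-5/10⁻¹²) = 10·log₁₀(4.05×10^7).
L = 10·(0.6075 + 7) = 76.07 dB.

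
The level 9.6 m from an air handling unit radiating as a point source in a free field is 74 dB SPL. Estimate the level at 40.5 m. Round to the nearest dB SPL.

61 dB SPL

Spherical spreading from a point source gives a 20·log₁₀(r₂/r₁) drop.
L₂ = 74 − 20·log₁₀(40.5/9.6) = 74 − 12.504 = 61.50 dB SPL.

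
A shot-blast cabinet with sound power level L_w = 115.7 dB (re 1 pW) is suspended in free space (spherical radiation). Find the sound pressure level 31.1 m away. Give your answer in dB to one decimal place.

L_p = L_w − 10·log₁₀(4π·r²) with r = 31.1 m.
4π·r² = 1.215e+04 m², 10·log₁₀ of that is 40.847 dB.
L_p = 115.7 − 40.847 = 74.85 dB.

74.9 dB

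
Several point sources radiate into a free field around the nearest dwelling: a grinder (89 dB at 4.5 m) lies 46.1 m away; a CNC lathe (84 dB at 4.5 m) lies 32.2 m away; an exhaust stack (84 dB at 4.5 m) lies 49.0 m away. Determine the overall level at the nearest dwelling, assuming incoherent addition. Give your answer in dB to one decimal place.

71.6 dB

Apply inverse-square spreading to bring every level to the receiver, then sum 10^(L/10).
grinder: 89 − 20·log₁₀(46.1/4.5) = 89 − 20.21 = 68.79 dB.
CNC lathe: 84 − 20·log₁₀(32.2/4.5) = 84 − 17.09 = 66.91 dB.
exhaust stack: 84 − 20·log₁₀(49.0/4.5) = 84 − 20.74 = 63.26 dB.
Σ 10^(L/10) = 1.459e+07 → L_total = 10·log₁₀(1.459e+07) = 71.64 dB.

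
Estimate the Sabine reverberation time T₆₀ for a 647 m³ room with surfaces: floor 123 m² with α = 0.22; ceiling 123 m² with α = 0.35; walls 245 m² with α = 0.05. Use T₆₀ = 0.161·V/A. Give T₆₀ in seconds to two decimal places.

Total absorption A = 123·0.22 + 123·0.35 + 245·0.05 = 82.36 m² sabins.
T₆₀ = 0.161 × 647 / 82.36 = 1.265 s.

1.26 s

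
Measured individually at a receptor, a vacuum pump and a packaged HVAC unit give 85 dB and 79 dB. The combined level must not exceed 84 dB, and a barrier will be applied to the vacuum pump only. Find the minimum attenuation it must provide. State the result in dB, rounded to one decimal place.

Everything except the vacuum pump sums to 10^(79/10) = 7.943e+07 in linear terms, 79.00 dB.
To meet 84 dB overall, the treated vacuum pump may contribute at most 10^(84/10) − 7.943e+07 = 1.718e+08, i.e. 82.35 dB.
Required insertion loss = 85 − 82.35 = 2.65 dB.

2.7 dB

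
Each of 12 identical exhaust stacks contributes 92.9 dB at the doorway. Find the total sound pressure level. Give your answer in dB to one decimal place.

103.7 dB

With 12 equal, uncorrelated contributions the intensity is 12× that of one unit, giving a rise of 10·log₁₀ 12.
L_total = 92.9 + 10·log₁₀(12) = 92.9 + 10.792 = 103.69 dB.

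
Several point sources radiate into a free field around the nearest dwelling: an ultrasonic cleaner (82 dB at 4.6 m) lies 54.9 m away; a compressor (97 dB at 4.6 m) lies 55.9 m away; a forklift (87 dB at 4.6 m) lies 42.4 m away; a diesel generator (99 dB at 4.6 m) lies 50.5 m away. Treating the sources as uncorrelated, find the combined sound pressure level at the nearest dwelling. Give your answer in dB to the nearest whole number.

80 dB

Apply inverse-square spreading to bring every level to the receiver, then sum 10^(L/10).
ultrasonic cleaner: 82 − 20·log₁₀(54.9/4.6) = 82 − 21.54 = 60.46 dB.
compressor: 97 − 20·log₁₀(55.9/4.6) = 97 − 21.69 = 75.31 dB.
forklift: 87 − 20·log₁₀(42.4/4.6) = 87 − 19.29 = 67.71 dB.
diesel generator: 99 − 20·log₁₀(50.5/4.6) = 99 − 20.81 = 78.19 dB.
Σ 10^(L/10) = 1.069e+08 → L_total = 10·log₁₀(1.069e+08) = 80.29 dB.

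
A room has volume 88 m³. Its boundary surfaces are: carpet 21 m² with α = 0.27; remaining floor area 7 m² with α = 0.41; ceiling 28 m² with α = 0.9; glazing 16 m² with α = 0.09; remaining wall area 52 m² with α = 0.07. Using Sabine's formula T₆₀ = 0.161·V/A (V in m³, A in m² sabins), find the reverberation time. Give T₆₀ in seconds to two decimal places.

A = Σ Sᵢαᵢ = 21·0.27 + 7·0.41 + 28·0.9 + 16·0.09 + 52·0.07 = 38.82 m².
T₆₀ = 0.161·V/A = 0.161·88/38.82 = 0.365 s.

0.36 s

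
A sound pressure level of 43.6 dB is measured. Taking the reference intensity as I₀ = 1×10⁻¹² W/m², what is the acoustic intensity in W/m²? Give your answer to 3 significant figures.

I = I₀·10^(L/10) = 10⁻¹² × 10^(43.6/10) = 10^(-7.640).

2.29e-08 W/m²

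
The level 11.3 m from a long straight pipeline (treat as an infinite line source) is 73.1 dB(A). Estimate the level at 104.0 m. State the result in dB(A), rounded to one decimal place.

Cylindrical spreading from a line source gives a 10·log₁₀(r₂/r₁) drop.
L₂ = 73.1 − 10·log₁₀(104.0/11.3) = 73.1 − 9.640 = 63.46 dB(A).

63.5 dB(A)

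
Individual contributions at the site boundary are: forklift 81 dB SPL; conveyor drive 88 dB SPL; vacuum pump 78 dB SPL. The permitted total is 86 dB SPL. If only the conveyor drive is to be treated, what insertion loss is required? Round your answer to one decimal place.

4.8 dB

The untreated sources together contribute 10^(81/10) + 10^(78/10) = 1.890e+08, i.e. 82.76 dB SPL.
To meet 86 dB SPL overall, the treated conveyor drive may contribute at most 10^(86/10) − 1.890e+08 = 2.091e+08, i.e. 83.20 dB SPL.
So the conveyor drive must be reduced from 88 to 83.20 dB SPL: IL = 4.80 dB.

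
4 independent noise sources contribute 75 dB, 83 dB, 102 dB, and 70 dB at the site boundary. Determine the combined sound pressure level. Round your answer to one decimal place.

Incoherent sources combine by intensity addition: L_total = 10·log₁₀(Σ 10^(L_i/10)).
Σ 10^(L/10) = 10^(75/10) + 10^(83/10) + 10^(102/10) + 10^(70/10) = 1.609e+10.
L_total = 10·log₁₀(1.609e+10) = 102.07 dB.

102.1 dB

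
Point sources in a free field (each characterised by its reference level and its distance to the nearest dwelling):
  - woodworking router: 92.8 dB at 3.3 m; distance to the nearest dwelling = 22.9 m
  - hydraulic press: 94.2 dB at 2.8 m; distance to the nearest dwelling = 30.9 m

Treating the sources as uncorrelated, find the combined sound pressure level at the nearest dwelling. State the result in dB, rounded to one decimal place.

Apply inverse-square spreading to bring every level to the receiver, then sum 10^(L/10).
woodworking router: 92.8 − 20·log₁₀(22.9/3.3) = 92.8 − 16.83 = 75.97 dB.
hydraulic press: 94.2 − 20·log₁₀(30.9/2.8) = 94.2 − 20.86 = 73.34 dB.
Σ 10^(L/10) = 6.117e+07 → L_total = 10·log₁₀(6.117e+07) = 77.87 dB.

77.9 dB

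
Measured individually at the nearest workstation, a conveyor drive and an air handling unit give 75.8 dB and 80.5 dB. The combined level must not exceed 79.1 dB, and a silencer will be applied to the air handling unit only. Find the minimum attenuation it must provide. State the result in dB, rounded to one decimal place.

Everything except the air handling unit sums to 10^(75.8/10) = 3.802e+07 in linear terms, 75.80 dB.
The limit corresponds to 10^(79.1/10) = 8.128e+07; subtracting the fixed part leaves 4.326e+07 for the air handling unit, i.e. 76.36 dB.
Required insertion loss = 80.5 − 76.36 = 4.14 dB.

4.1 dB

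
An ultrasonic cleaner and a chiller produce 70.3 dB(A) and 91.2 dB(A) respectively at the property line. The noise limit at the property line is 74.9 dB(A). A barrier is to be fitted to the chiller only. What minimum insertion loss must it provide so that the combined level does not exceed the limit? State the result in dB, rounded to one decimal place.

18.1 dB

Everything except the chiller sums to 10^(70.3/10) = 1.072e+07 in linear terms, 70.30 dB(A).
To meet 74.9 dB(A) overall, the treated chiller may contribute at most 10^(74.9/10) − 1.072e+07 = 2.019e+07, i.e. 73.05 dB(A).
Required insertion loss = 91.2 − 73.05 = 18.15 dB.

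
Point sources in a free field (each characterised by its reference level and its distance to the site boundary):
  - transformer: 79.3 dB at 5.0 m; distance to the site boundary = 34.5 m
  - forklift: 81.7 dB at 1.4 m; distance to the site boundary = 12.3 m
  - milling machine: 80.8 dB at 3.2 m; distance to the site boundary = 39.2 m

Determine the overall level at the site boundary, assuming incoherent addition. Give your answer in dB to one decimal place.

Propagate each source to the receiver with L = L_ref − 20·log₁₀(r/r_ref), then add intensities.
transformer: 79.3 − 20·log₁₀(34.5/5.0) = 79.3 − 16.78 = 62.52 dB.
forklift: 81.7 − 20·log₁₀(12.3/1.4) = 81.7 − 18.88 = 62.82 dB.
milling machine: 80.8 − 20·log₁₀(39.2/3.2) = 80.8 − 21.76 = 59.04 dB.
Σ 10^(L/10) = 4.505e+06 → L_total = 10·log₁₀(4.505e+06) = 66.54 dB.

66.5 dB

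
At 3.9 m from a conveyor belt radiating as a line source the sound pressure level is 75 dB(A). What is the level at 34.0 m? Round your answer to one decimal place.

65.6 dB(A)

Cylindrical spreading from a line source gives a 10·log₁₀(r₂/r₁) drop.
L₂ = 75 − 10·log₁₀(34.0/3.9) = 75 − 9.404 = 65.60 dB(A).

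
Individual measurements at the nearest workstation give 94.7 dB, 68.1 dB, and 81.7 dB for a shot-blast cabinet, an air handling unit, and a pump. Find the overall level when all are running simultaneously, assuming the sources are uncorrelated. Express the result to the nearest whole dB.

For uncorrelated sources the intensities add, so convert each level to linear form, sum, and take 10·log₁₀ of the total.
Σ 10^(L/10) = 10^(94.7/10) + 10^(68.1/10) + 10^(81.7/10) = 3.106e+09.
L_total = 10·log₁₀(3.106e+09) = 94.92 dB.

95 dB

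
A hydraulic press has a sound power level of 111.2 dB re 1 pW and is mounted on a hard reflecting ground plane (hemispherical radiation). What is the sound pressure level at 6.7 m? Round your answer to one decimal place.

L_p = L_w − 10·log₁₀(2π·r²) with r = 6.7 m.
2π·r² = 282.1 m², 10·log₁₀ of that is 24.503 dB.
L_p = 111.2 − 24.503 = 86.70 dB.

86.7 dB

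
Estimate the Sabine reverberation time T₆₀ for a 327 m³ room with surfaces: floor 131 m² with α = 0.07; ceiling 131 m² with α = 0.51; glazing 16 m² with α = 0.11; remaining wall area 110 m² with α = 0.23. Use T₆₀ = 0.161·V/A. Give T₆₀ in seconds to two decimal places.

Total absorption A = 131·0.07 + 131·0.51 + 16·0.11 + 110·0.23 = 103.04 m² sabins.
T₆₀ = 0.161 × 327 / 103.04 = 0.511 s.

0.51 s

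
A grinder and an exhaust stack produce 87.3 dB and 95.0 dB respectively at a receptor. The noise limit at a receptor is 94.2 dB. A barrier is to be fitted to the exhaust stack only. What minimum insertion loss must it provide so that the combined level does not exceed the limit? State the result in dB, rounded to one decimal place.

Fixed contribution from the other source: Σ 10^(L/10) = 10^(87.3/10) = 5.370e+08 (87.30 dB).
The limit corresponds to 10^(94.2/10) = 2.630e+09; subtracting the fixed part leaves 2.093e+09 for the exhaust stack, i.e. 93.21 dB.
So the exhaust stack must be reduced from 95.0 to 93.21 dB: IL = 1.79 dB.

1.8 dB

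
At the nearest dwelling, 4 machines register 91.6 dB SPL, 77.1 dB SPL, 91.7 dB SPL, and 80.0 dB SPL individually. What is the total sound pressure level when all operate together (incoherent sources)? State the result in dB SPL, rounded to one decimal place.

Incoherent sources combine by intensity addition: L_total = 10·log₁₀(Σ 10^(L_i/10)).
Σ 10^(L/10) = 10^(91.6/10) + 10^(77.1/10) + 10^(91.7/10) + 10^(80.0/10) = 3.076e+09.
L_total = 10·log₁₀(3.076e+09) = 94.88 dB SPL.

94.9 dB SPL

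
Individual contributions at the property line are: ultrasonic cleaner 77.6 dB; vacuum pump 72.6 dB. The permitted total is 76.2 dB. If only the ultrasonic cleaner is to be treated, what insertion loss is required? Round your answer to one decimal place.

3.9 dB

Everything except the ultrasonic cleaner sums to 10^(72.6/10) = 1.820e+07 in linear terms, 72.60 dB.
The limit corresponds to 10^(76.2/10) = 4.169e+07; subtracting the fixed part leaves 2.349e+07 for the ultrasonic cleaner, i.e. 73.71 dB.
Required insertion loss = 77.6 − 73.71 = 3.89 dB.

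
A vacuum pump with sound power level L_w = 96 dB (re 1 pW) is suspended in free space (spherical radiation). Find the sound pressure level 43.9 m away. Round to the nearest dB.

Free-field spherical radiation: L_p = L_w − 10·log₁₀(4π·r²), r = 43.9 m.
4π·r² = 2.422e+04 m², 10·log₁₀ of that is 43.841 dB.
L_p = 96 − 43.841 = 52.16 dB.

52 dB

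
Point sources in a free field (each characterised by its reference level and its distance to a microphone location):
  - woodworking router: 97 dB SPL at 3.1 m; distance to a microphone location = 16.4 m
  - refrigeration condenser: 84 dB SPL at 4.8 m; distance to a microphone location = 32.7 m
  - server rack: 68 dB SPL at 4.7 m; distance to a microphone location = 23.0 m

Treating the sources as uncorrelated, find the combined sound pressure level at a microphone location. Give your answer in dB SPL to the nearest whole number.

83 dB SPL

Apply inverse-square spreading to bring every level to the receiver, then sum 10^(L/10).
woodworking router: 97 − 20·log₁₀(16.4/3.1) = 97 − 14.47 = 82.53 dB SPL.
refrigeration condenser: 84 − 20·log₁₀(32.7/4.8) = 84 − 16.67 = 67.33 dB SPL.
server rack: 68 − 20·log₁₀(23.0/4.7) = 68 − 13.79 = 54.21 dB SPL.
Σ 10^(L/10) = 1.848e+08 → L_total = 10·log₁₀(1.848e+08) = 82.67 dB SPL.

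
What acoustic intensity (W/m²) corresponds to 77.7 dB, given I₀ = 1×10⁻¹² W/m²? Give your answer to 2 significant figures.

I = I₀·10^(L/10) = 10⁻¹² × 10^(77.7/10) = 10^(-4.230).

5.9e-05 W/m²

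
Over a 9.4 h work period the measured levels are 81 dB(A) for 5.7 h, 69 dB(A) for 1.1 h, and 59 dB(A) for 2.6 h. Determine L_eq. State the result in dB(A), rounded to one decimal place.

78.9 dB(A)

The energy average is taken in the linear domain: L_eq = 10·log₁₀[(Σ tᵢ·10^(Lᵢ/10))/T], T = 9.4 h.
Σ tᵢ·10^(Lᵢ/10) = 5.7·10^(81/10) + 1.1·10^(69/10) + 2.6·10^(59/10) = 7.284e+08.
L_eq = 10·log₁₀(7.284e+08/9.4) = 78.89 dB(A).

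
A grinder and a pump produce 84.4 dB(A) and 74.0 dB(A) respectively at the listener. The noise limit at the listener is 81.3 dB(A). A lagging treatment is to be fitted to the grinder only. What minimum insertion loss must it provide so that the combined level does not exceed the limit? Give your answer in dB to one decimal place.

The untreated sources together contribute 10^(74.0/10) = 2.512e+07, i.e. 74.00 dB(A).
To meet 81.3 dB(A) overall, the treated grinder may contribute at most 10^(81.3/10) − 2.512e+07 = 1.098e+08, i.e. 80.41 dB(A).
So the grinder must be reduced from 84.4 to 80.41 dB(A): IL = 3.99 dB.

4.0 dB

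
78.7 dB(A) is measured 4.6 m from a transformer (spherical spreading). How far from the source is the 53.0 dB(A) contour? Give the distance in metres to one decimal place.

The 25.7 dB drop corresponds to a distance ratio of 10^(25.7/20) for a point source.
r₂ = 4.6·10^((78.7−53.0)/20) = 4.6·10^(25.7/20) = 88.67 m.

88.7 m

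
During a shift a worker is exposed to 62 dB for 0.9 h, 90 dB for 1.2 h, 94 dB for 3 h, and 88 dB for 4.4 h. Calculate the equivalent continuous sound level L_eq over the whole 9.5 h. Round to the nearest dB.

L_eq = 10·log₁₀[(1/T)·Σ tᵢ·10^(Lᵢ/10)] with T = 9.5 h.
Σ tᵢ·10^(Lᵢ/10) = 0.9·10^(62/10) + 1.2·10^(90/10) + 3·10^(94/10) + 4.4·10^(88/10) = 1.151e+10.
L_eq = 10·log₁₀(1.151e+10/9.5) = 90.83 dB.

91 dB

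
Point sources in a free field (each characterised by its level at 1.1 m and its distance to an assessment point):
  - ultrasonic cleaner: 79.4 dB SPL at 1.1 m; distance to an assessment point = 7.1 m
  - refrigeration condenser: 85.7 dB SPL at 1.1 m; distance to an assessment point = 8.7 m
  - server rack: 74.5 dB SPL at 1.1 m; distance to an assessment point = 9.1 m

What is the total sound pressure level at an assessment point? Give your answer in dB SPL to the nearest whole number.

69 dB SPL

Propagate each source to the receiver with L = L_ref − 20·log₁₀(r/r_ref), then add intensities.
ultrasonic cleaner: 79.4 − 20·log₁₀(7.1/1.1) = 79.4 − 16.20 = 63.20 dB SPL.
refrigeration condenser: 85.7 − 20·log₁₀(8.7/1.1) = 85.7 − 17.96 = 67.74 dB SPL.
server rack: 74.5 − 20·log₁₀(9.1/1.1) = 74.5 − 18.35 = 56.15 dB SPL.
Σ 10^(L/10) = 8.442e+06 → L_total = 10·log₁₀(8.442e+06) = 69.26 dB SPL.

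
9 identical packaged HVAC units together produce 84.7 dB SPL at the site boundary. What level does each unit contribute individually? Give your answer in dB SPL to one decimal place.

75.2 dB SPL

9 equal contributions raise the level by 10·log₁₀ 9 = 9.542 dB, so each unit alone gives 84.7 − 9.542.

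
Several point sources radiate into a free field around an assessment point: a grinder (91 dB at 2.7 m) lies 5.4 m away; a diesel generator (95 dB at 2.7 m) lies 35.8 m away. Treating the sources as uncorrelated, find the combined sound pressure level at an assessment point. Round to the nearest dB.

First find each source's level at the receiver (point-source: −20·log₁₀(r/r_ref)), then combine on an intensity basis.
grinder: 91 − 20·log₁₀(5.4/2.7) = 91 − 6.02 = 84.98 dB.
diesel generator: 95 − 20·log₁₀(35.8/2.7) = 95 − 22.45 = 72.55 dB.
Σ 10^(L/10) = 3.327e+08 → L_total = 10·log₁₀(3.327e+08) = 85.22 dB.

85 dB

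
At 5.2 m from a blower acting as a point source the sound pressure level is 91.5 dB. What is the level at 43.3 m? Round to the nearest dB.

Point-source attenuation: ΔL = 20·log₁₀(r₂/r₁) = 20·log₁₀(43.3/5.2) = 18.410 dB.
L₂ = 91.5 − 20·log₁₀(43.3/5.2) = 91.5 − 18.410 = 73.09 dB.

73 dB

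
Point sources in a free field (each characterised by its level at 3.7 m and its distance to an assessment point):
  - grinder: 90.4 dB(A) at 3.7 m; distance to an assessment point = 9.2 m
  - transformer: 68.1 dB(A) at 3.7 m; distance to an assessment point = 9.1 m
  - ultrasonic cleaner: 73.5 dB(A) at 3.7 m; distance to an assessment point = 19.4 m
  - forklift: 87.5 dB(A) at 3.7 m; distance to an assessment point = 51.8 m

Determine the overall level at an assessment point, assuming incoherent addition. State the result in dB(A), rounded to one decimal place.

82.6 dB(A)

Apply inverse-square spreading to bring every level to the receiver, then sum 10^(L/10).
grinder: 90.4 − 20·log₁₀(9.2/3.7) = 90.4 − 7.91 = 82.49 dB(A).
transformer: 68.1 − 20·log₁₀(9.1/3.7) = 68.1 − 7.82 = 60.28 dB(A).
ultrasonic cleaner: 73.5 − 20·log₁₀(19.4/3.7) = 73.5 − 14.39 = 59.11 dB(A).
forklift: 87.5 − 20·log₁₀(51.8/3.7) = 87.5 − 22.92 = 64.58 dB(A).
Σ 10^(L/10) = 1.821e+08 → L_total = 10·log₁₀(1.821e+08) = 82.60 dB(A).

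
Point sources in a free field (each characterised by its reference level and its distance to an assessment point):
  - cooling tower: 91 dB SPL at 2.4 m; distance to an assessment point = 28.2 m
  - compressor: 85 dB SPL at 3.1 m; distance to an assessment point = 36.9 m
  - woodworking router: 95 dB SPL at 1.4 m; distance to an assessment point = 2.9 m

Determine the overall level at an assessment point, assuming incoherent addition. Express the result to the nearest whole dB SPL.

89 dB SPL

Apply inverse-square spreading to bring every level to the receiver, then sum 10^(L/10).
cooling tower: 91 − 20·log₁₀(28.2/2.4) = 91 − 21.40 = 69.60 dB SPL.
compressor: 85 − 20·log₁₀(36.9/3.1) = 85 − 21.51 = 63.49 dB SPL.
woodworking router: 95 − 20·log₁₀(2.9/1.4) = 95 − 6.33 = 88.67 dB SPL.
Σ 10^(L/10) = 7.483e+08 → L_total = 10·log₁₀(7.483e+08) = 88.74 dB SPL.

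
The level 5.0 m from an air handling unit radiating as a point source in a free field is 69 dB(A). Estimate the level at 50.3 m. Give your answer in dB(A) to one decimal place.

48.9 dB(A)

Spherical spreading from a point source gives a 20·log₁₀(r₂/r₁) drop.
L₂ = 69 − 20·log₁₀(50.3/5.0) = 69 − 20.052 = 48.95 dB(A).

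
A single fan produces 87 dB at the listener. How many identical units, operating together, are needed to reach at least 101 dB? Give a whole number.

26

Need L₁ + 10·log₁₀ N ≥ 101, i.e. log₁₀ N ≥ 1.40.
N ≥ 10^(14.0/10) = 25.119, so N = 26.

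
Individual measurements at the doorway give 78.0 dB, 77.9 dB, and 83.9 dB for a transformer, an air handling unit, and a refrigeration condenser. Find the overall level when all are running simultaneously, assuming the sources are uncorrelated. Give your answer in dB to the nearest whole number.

86 dB

For uncorrelated sources the intensities add, so convert each level to linear form, sum, and take 10·log₁₀ of the total.
Σ 10^(L/10) = 10^(78.0/10) + 10^(77.9/10) + 10^(83.9/10) = 3.702e+08.
L_total = 10·log₁₀(3.702e+08) = 85.68 dB.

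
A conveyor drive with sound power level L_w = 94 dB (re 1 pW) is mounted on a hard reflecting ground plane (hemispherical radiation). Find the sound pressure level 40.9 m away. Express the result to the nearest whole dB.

54 dB

Free-field hemispherical radiation: L_p = L_w − 10·log₁₀(2π·r²), r = 40.9 m.
2π·r² = 1.051e+04 m², 10·log₁₀ of that is 40.216 dB.
L_p = 94 − 40.216 = 53.78 dB.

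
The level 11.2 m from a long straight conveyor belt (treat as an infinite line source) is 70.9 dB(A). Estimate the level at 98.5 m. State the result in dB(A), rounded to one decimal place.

61.5 dB(A)

Cylindrical spreading from a line source gives a 10·log₁₀(r₂/r₁) drop.
L₂ = 70.9 − 10·log₁₀(98.5/11.2) = 70.9 − 9.442 = 61.46 dB(A).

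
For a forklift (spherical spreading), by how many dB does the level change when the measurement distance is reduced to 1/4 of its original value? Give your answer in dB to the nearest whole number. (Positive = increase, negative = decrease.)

+12 dB

With spherical spreading the level changes by −20·log₁₀(r₂/r₁).
ΔL = −20·log₁₀(0.25) = +12.04 dB.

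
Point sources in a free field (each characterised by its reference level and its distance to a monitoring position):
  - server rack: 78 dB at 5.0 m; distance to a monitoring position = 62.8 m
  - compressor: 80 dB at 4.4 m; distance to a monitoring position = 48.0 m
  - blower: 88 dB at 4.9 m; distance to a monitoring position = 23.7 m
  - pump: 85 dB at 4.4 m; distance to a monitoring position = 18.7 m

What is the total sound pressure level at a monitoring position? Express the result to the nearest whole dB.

77 dB

First find each source's level at the receiver (point-source: −20·log₁₀(r/r_ref)), then combine on an intensity basis.
server rack: 78 − 20·log₁₀(62.8/5.0) = 78 − 21.98 = 56.02 dB.
compressor: 80 − 20·log₁₀(48.0/4.4) = 80 − 20.76 = 59.24 dB.
blower: 88 − 20·log₁₀(23.7/4.9) = 88 − 13.69 = 74.31 dB.
pump: 85 − 20·log₁₀(18.7/4.4) = 85 − 12.57 = 72.43 dB.
Σ 10^(L/10) = 4.572e+07 → L_total = 10·log₁₀(4.572e+07) = 76.60 dB.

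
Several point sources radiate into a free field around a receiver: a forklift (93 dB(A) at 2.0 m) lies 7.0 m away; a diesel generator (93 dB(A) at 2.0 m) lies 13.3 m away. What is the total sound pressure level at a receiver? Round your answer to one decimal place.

First find each source's level at the receiver (point-source: −20·log₁₀(r/r_ref)), then combine on an intensity basis.
forklift: 93 − 20·log₁₀(7.0/2.0) = 93 − 10.88 = 82.12 dB(A).
diesel generator: 93 − 20·log₁₀(13.3/2.0) = 93 − 16.46 = 76.54 dB(A).
Σ 10^(L/10) = 2.080e+08 → L_total = 10·log₁₀(2.080e+08) = 83.18 dB(A).

83.2 dB(A)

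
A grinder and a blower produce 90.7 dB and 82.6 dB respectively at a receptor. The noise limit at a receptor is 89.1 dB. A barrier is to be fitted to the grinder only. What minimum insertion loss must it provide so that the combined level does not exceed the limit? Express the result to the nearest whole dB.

The untreated sources together contribute 10^(82.6/10) = 1.820e+08, i.e. 82.60 dB.
The limit corresponds to 10^(89.1/10) = 8.128e+08; subtracting the fixed part leaves 6.309e+08 for the grinder, i.e. 88.00 dB.
Required insertion loss = 90.7 − 88.00 = 2.70 dB.

3 dB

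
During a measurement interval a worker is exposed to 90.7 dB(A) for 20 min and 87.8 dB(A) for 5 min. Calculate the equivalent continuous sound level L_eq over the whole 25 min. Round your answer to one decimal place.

Weight each interval's intensity by its duration and average over T = 25 min:
Σ tᵢ·10^(Lᵢ/10) = 20·10^(90.7/10) + 5·10^(87.8/10) = 2.651e+10.
L_eq = 10·log₁₀(2.651e+10/25) = 90.25 dB(A).

90.3 dB(A)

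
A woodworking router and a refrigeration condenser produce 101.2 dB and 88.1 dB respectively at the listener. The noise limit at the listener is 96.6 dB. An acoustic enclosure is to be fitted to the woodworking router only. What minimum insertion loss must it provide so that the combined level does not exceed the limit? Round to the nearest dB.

5 dB

Fixed contribution from the other source: Σ 10^(L/10) = 10^(88.1/10) = 6.457e+08 (88.10 dB).
To meet 96.6 dB overall, the treated woodworking router may contribute at most 10^(96.6/10) − 6.457e+08 = 3.925e+09, i.e. 95.94 dB.
Required insertion loss = 101.2 − 95.94 = 5.26 dB.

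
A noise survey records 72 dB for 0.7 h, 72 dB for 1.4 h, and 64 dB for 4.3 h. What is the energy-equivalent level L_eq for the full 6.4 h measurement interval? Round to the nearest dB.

68 dB

The energy average is taken in the linear domain: L_eq = 10·log₁₀[(Σ tᵢ·10^(Lᵢ/10))/T], T = 6.4 h.
Σ tᵢ·10^(Lᵢ/10) = 0.7·10^(72/10) + 1.4·10^(72/10) + 4.3·10^(64/10) = 4.408e+07.
L_eq = 10·log₁₀(4.408e+07/6.4) = 68.38 dB.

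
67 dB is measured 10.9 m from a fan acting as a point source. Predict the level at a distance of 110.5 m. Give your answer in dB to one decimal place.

Point-source attenuation: ΔL = 20·log₁₀(r₂/r₁) = 20·log₁₀(110.5/10.9) = 20.119 dB.
L₂ = 67 − 20·log₁₀(110.5/10.9) = 67 − 20.119 = 46.88 dB.

46.9 dB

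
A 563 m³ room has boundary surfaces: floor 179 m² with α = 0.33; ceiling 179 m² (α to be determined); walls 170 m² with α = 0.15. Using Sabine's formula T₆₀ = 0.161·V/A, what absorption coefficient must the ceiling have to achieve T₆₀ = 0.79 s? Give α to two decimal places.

0.17

From T₆₀ = 0.161·V/A, the target T₆₀ = 0.79 s needs A = 0.161·563/0.79 = 114.74 m².
Absorption from the other surfaces = 179·0.33 + 170·0.15 = 84.57 m², so the ceiling must supply 30.17 m² over 179 m².
α = 30.17/179 = 0.169.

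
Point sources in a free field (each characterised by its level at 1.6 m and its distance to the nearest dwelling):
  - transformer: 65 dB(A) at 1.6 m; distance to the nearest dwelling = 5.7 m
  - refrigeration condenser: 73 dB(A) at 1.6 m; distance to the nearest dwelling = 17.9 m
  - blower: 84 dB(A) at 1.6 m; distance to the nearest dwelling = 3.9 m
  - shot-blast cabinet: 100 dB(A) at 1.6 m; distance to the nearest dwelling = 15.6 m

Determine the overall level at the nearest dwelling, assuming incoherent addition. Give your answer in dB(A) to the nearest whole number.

82 dB(A)

First find each source's level at the receiver (point-source: −20·log₁₀(r/r_ref)), then combine on an intensity basis.
transformer: 65 − 20·log₁₀(5.7/1.6) = 65 − 11.04 = 53.96 dB(A).
refrigeration condenser: 73 − 20·log₁₀(17.9/1.6) = 73 − 20.97 = 52.03 dB(A).
blower: 84 − 20·log₁₀(3.9/1.6) = 84 − 7.74 = 76.26 dB(A).
shot-blast cabinet: 100 − 20·log₁₀(15.6/1.6) = 100 − 19.78 = 80.22 dB(A).
Σ 10^(L/10) = 1.479e+08 → L_total = 10·log₁₀(1.479e+08) = 81.70 dB(A).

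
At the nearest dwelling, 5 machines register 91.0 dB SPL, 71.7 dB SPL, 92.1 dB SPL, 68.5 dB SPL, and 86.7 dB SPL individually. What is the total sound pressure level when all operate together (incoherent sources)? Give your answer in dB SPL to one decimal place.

For uncorrelated sources the intensities add, so convert each level to linear form, sum, and take 10·log₁₀ of the total.
Σ 10^(L/10) = 10^(91.0/10) + 10^(71.7/10) + 10^(92.1/10) + 10^(68.5/10) + 10^(86.7/10) = 3.370e+09.
L_total = 10·log₁₀(3.370e+09) = 95.28 dB SPL.

95.3 dB SPL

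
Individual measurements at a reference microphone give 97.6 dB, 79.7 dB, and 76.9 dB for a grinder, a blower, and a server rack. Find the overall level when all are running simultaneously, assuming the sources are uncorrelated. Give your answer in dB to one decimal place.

97.7 dB

For uncorrelated sources the intensities add, so convert each level to linear form, sum, and take 10·log₁₀ of the total.
Σ 10^(L/10) = 10^(97.6/10) + 10^(79.7/10) + 10^(76.9/10) = 5.897e+09.
L_total = 10·log₁₀(5.897e+09) = 97.71 dB.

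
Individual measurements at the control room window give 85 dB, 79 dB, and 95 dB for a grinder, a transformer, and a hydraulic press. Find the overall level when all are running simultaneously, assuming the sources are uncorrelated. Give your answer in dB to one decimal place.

For uncorrelated sources the intensities add, so convert each level to linear form, sum, and take 10·log₁₀ of the total.
Σ 10^(L/10) = 10^(85/10) + 10^(79/10) + 10^(95/10) = 3.558e+09.
L_total = 10·log₁₀(3.558e+09) = 95.51 dB.

95.5 dB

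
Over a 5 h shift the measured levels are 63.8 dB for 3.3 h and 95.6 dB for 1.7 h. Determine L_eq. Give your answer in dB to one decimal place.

The energy average is taken in the linear domain: L_eq = 10·log₁₀[(Σ tᵢ·10^(Lᵢ/10))/T], T = 5 h.
Σ tᵢ·10^(Lᵢ/10) = 3.3·10^(63.8/10) + 1.7·10^(95.6/10) = 6.180e+09.
L_eq = 10·log₁₀(6.180e+09/5) = 90.92 dB.

90.9 dB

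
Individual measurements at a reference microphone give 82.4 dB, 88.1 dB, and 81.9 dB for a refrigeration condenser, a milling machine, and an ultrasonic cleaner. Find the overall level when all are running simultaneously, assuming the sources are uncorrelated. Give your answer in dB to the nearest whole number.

Incoherent sources combine by intensity addition: L_total = 10·log₁₀(Σ 10^(L_i/10)).
Σ 10^(L/10) = 10^(82.4/10) + 10^(88.1/10) + 10^(81.9/10) = 9.743e+08.
L_total = 10·log₁₀(9.743e+08) = 89.89 dB.

90 dB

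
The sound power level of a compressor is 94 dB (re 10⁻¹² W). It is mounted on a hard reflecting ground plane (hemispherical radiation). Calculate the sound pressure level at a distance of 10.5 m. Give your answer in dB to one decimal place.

Free-field hemispherical radiation: L_p = L_w − 10·log₁₀(2π·r²), r = 10.5 m.
2π·r² = 692.7 m², 10·log₁₀ of that is 28.406 dB.
L_p = 94 − 28.406 = 65.59 dB.

65.6 dB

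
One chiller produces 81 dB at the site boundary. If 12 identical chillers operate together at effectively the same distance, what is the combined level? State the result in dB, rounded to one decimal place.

With 12 equal, uncorrelated contributions the intensity is 12× that of one unit, giving a rise of 10·log₁₀ 12.
L_total = 81 + 10·log₁₀(12) = 81 + 10.792 = 91.79 dB.

91.8 dB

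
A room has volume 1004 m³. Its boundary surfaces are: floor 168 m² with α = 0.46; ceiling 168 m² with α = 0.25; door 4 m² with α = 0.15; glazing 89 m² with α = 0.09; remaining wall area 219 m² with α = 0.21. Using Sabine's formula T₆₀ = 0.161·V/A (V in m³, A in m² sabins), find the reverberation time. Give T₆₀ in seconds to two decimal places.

0.93 s

Total absorption A = 168·0.46 + 168·0.25 + 4·0.15 + 89·0.09 + 219·0.21 = 173.88 m² sabins.
T₆₀ = 0.161 × 1004 / 173.88 = 0.930 s.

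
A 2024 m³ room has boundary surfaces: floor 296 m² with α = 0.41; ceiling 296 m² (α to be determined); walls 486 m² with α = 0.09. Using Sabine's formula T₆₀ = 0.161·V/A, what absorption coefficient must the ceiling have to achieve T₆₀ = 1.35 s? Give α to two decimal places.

A = 0.161·V/T₆₀ = 0.161·2024/1.35 = 241.38 m² sabins.
Absorption from the other surfaces = 296·0.41 + 486·0.09 = 165.10 m², so the ceiling must supply 76.28 m² over 296 m².
α = 76.28/296 = 0.258.

0.26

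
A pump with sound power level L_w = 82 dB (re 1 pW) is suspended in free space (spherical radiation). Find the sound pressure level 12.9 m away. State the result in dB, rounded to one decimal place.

The power spreads over a sphere of area 4π·r², so L_p = L_w − 10·log₁₀(4π·r²).
4π·r² = 2091 m², 10·log₁₀ of that is 33.204 dB.
L_p = 82 − 33.204 = 48.80 dB.

48.8 dB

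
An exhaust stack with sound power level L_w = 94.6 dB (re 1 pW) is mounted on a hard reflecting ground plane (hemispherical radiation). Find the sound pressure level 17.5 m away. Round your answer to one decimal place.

61.8 dB

The power spreads over a hemisphere of area 2π·r², so L_p = L_w − 10·log₁₀(2π·r²).
2π·r² = 1924 m², 10·log₁₀ of that is 32.843 dB.
L_p = 94.6 − 32.843 = 61.76 dB.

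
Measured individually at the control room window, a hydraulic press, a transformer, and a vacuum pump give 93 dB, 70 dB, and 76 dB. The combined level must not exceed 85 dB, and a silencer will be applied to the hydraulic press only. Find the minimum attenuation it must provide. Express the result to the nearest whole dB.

The untreated sources together contribute 10^(70/10) + 10^(76/10) = 4.981e+07, i.e. 76.97 dB.
To meet 85 dB overall, the treated hydraulic press may contribute at most 10^(85/10) − 4.981e+07 = 2.664e+08, i.e. 84.26 dB.
Required insertion loss = 93 − 84.26 = 8.74 dB.

9 dB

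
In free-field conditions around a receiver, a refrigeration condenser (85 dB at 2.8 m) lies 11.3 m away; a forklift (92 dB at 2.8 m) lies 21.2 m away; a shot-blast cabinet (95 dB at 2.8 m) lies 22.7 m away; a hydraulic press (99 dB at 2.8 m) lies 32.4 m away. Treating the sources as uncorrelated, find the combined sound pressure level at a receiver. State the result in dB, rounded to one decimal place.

81.9 dB

First find each source's level at the receiver (point-source: −20·log₁₀(r/r_ref)), then combine on an intensity basis.
refrigeration condenser: 85 − 20·log₁₀(11.3/2.8) = 85 − 12.12 = 72.88 dB.
forklift: 92 − 20·log₁₀(21.2/2.8) = 92 − 17.58 = 74.42 dB.
shot-blast cabinet: 95 − 20·log₁₀(22.7/2.8) = 95 − 18.18 = 76.82 dB.
hydraulic press: 99 − 20·log₁₀(32.4/2.8) = 99 − 21.27 = 77.73 dB.
Σ 10^(L/10) = 1.545e+08 → L_total = 10·log₁₀(1.545e+08) = 81.89 dB.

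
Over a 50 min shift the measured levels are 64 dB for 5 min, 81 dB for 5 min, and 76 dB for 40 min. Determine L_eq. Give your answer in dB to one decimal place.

76.5 dB

Weight each interval's intensity by its duration and average over T = 50 min:
Σ tᵢ·10^(Lᵢ/10) = 5·10^(64/10) + 5·10^(81/10) + 40·10^(76/10) = 2.234e+09.
L_eq = 10·log₁₀(2.234e+09/50) = 76.50 dB.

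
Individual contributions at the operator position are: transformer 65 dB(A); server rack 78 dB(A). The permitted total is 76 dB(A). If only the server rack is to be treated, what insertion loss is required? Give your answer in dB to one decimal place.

Fixed contribution from the other source: Σ 10^(L/10) = 10^(65/10) = 3.162e+06 (65.00 dB(A)).
To meet 76 dB(A) overall, the treated server rack may contribute at most 10^(76/10) − 3.162e+06 = 3.665e+07, i.e. 75.64 dB(A).
Required insertion loss = 78 − 75.64 = 2.36 dB.

2.4 dB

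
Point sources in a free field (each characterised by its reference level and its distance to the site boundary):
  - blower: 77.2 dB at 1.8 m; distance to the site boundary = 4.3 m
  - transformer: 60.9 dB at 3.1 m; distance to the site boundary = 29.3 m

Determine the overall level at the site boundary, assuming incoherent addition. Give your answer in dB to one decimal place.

69.6 dB

Apply inverse-square spreading to bring every level to the receiver, then sum 10^(L/10).
blower: 77.2 − 20·log₁₀(4.3/1.8) = 77.2 − 7.56 = 69.64 dB.
transformer: 60.9 − 20·log₁₀(29.3/3.1) = 60.9 − 19.51 = 41.39 dB.
Σ 10^(L/10) = 9.210e+06 → L_total = 10·log₁₀(9.210e+06) = 69.64 dB.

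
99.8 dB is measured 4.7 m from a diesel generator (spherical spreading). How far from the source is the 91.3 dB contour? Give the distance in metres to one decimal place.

12.5 m

Point-source spreading drops the level by 20·log₁₀(r₂/r₁); inverting, r₂/r₁ = 10^(ΔL/20).
r₂ = 4.7·10^((99.8−91.3)/20) = 4.7·10^(8.5/20) = 12.51 m.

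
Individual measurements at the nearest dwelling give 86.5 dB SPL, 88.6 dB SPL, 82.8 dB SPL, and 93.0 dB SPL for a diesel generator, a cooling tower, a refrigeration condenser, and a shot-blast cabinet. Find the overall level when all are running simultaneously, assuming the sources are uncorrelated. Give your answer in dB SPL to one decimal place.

95.3 dB SPL

Incoherent sources combine by intensity addition: L_total = 10·log₁₀(Σ 10^(L_i/10)).
Σ 10^(L/10) = 10^(86.5/10) + 10^(88.6/10) + 10^(82.8/10) + 10^(93.0/10) = 3.357e+09.
L_total = 10·log₁₀(3.357e+09) = 95.26 dB SPL.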